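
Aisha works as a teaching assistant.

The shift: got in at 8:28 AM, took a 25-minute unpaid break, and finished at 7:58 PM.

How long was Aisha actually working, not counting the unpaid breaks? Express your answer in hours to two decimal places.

The shift: 8:28 AM–7:58 PM = 11 h 30 min; less 25 min break → 11 h 5 min

11.08 hours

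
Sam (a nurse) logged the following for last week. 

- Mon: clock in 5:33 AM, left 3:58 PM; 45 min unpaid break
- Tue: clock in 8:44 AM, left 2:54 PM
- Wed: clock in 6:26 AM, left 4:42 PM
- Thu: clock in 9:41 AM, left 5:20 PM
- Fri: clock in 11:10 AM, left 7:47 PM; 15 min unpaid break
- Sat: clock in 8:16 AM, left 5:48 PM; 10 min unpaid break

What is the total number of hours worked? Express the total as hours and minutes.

Mon: 5:33 AM–3:58 PM = 10 h 25 min; less 45 min break → 9 h 40 min
Tue: 8:44 AM–2:54 PM = 6 h 10 min
Wed: 6:26 AM–4:42 PM = 10 h 16 min
Thu: 9:41 AM–5:20 PM = 7 h 39 min
Fri: 11:10 AM–7:47 PM = 8 h 37 min; less 15 min break → 8 h 22 min
Sat: 8:16 AM–5:48 PM = 9 h 32 min; less 10 min break → 9 h 22 min
Total: 9 h 40 min + 6 h 10 min + 10 h 16 min + 7 h 39 min + 8 h 22 min + 9 h 22 min = 51 h 29 min.

51 h 29 min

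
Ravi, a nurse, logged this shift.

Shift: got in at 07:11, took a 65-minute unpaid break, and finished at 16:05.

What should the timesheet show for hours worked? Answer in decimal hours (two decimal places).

Shift: 07:11–16:05 = 8 h 54 min; less 65 min break → 7 h 49 min

7.82 hours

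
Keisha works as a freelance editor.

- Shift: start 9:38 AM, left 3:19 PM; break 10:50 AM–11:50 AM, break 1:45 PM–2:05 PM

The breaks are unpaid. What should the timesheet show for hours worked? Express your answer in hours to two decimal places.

4.35 hours

Shift: 9:38 AM–3:19 PM = 5 h 41 min; less 80 min break → 4 h 21 min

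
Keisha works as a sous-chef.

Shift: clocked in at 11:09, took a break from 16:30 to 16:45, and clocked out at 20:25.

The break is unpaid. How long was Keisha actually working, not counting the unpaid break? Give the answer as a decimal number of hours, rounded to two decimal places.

9.02 hours

Shift: 11:09–20:25 = 9 h 16 min; less 15 min break → 9 h 1 min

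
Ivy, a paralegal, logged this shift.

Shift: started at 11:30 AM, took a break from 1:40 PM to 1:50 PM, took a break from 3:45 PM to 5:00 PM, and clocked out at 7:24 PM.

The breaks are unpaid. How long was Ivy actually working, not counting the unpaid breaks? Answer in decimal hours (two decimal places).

Shift: 11:30 AM–7:24 PM = 7 h 54 min; less 85 min break → 6 h 29 min

6.48 hours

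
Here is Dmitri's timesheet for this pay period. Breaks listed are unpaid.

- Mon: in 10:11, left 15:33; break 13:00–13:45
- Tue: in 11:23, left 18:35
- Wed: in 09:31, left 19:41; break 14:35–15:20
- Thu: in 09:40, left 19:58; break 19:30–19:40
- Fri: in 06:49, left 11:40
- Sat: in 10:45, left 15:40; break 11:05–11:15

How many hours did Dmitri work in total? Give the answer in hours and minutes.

40 h 58 min

Mon: 10:11–15:33 = 5 h 22 min; less 45 min break → 4 h 37 min
Tue: 11:23–18:35 = 7 h 12 min
Wed: 09:31–19:41 = 10 h 10 min; less 45 min break → 9 h 25 min
Thu: 09:40–19:58 = 10 h 18 min; less 10 min break → 10 h 8 min
Fri: 06:49–11:40 = 4 h 51 min
Sat: 10:45–15:40 = 4 h 55 min; less 10 min break → 4 h 45 min
Total: 4 h 37 min + 7 h 12 min + 9 h 25 min + 10 h 8 min + 4 h 51 min + 4 h 45 min = 40 h 58 min.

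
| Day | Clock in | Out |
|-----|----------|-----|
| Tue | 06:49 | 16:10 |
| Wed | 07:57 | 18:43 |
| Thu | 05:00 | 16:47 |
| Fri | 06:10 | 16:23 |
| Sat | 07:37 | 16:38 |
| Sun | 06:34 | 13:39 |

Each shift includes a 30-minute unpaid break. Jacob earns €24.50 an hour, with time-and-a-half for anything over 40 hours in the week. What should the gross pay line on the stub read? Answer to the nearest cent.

€1539.21

Tue: 06:49–16:10 = 9 h 21 min; less 30 min break → 8 h 51 min
Wed: 07:57–18:43 = 10 h 46 min; less 30 min break → 10 h 16 min
Thu: 05:00–16:47 = 11 h 47 min; less 30 min break → 11 h 17 min
Fri: 06:10–16:23 = 10 h 13 min; less 30 min break → 9 h 43 min
Sat: 07:37–16:38 = 9 h 1 min; less 30 min break → 8 h 31 min
Sun: 06:34–13:39 = 7 h 5 min; less 30 min break → 6 h 35 min
Total worked: 55 h 13 min = 3313 min.
Regular 40 h 0 min = 2400 min at €24.50/h; overtime 15 h 13 min = 913 min at €36.75/h.
Pay = (2400 × €24.50 + 913 × €36.75) ÷ 60 = €1539.21.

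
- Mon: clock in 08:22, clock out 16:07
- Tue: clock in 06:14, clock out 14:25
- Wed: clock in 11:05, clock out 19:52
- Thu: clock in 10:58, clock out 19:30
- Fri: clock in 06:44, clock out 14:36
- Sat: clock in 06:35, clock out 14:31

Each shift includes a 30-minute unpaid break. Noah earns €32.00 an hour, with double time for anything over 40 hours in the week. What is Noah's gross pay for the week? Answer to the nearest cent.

Mon: 08:22–16:07 = 7 h 45 min; less 30 min break → 7 h 15 min
Tue: 06:14–14:25 = 8 h 11 min; less 30 min break → 7 h 41 min
Wed: 11:05–19:52 = 8 h 47 min; less 30 min break → 8 h 17 min
Thu: 10:58–19:30 = 8 h 32 min; less 30 min break → 8 h 2 min
Fri: 06:44–14:36 = 7 h 52 min; less 30 min break → 7 h 22 min
Sat: 06:35–14:31 = 7 h 56 min; less 30 min break → 7 h 26 min
Total worked: 46 h 3 min = 2763 min.
Regular 40 h 0 min = 2400 min at €32.00/h; overtime 6 h 3 min = 363 min at €64.00/h.
Pay = (2400 × €32.00 + 363 × €64.00) ÷ 60 = €1667.20.

€1667.20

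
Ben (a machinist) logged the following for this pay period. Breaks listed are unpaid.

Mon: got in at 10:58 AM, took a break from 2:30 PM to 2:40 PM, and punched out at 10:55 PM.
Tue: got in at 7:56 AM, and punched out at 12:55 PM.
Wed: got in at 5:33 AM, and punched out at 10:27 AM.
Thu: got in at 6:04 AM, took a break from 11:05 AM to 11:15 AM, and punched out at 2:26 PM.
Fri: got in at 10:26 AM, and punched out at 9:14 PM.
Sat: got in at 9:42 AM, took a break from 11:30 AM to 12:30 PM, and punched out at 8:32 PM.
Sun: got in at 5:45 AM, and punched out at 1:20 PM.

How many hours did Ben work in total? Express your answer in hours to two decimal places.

58.08 hours

Mon: 10:58 AM–10:55 PM = 11 h 57 min; less 10 min break → 11 h 47 min
Tue: 7:56 AM–12:55 PM = 4 h 59 min
Wed: 5:33 AM–10:27 AM = 4 h 54 min
Thu: 6:04 AM–2:26 PM = 8 h 22 min; less 10 min break → 8 h 12 min
Fri: 10:26 AM–9:14 PM = 10 h 48 min
Sat: 9:42 AM–8:32 PM = 10 h 50 min; less 60 min break → 9 h 50 min
Sun: 5:45 AM–1:20 PM = 7 h 35 min
Total: 11 h 47 min + 4 h 59 min + 4 h 54 min + 8 h 12 min + 10 h 48 min + 9 h 50 min + 7 h 35 min = 58 h 5 min.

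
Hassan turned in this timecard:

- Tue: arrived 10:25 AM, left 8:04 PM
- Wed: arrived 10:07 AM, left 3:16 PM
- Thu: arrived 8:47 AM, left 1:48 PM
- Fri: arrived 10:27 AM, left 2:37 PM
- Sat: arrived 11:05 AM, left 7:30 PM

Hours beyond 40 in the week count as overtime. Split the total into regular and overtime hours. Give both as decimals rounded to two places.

Tue: 10:25 AM–8:04 PM = 9 h 39 min
Wed: 10:07 AM–3:16 PM = 5 h 9 min
Thu: 8:47 AM–1:48 PM = 5 h 1 min
Fri: 10:27 AM–2:37 PM = 4 h 10 min
Sat: 11:05 AM–7:30 PM = 8 h 25 min
Total worked: 32 h 24 min = 32.40 h.
Threshold 40 h → overtime 0 h 0 min, regular 32 h 24 min.

Regular 32.40 hours, overtime 0.00 hours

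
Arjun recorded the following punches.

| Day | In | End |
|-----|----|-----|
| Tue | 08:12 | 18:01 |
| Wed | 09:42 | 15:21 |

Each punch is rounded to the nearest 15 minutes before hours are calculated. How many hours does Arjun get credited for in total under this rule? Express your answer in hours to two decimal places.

15.25 hours

Tue: in 08:12→08:15, out 18:01→18:00; 9 h 45 min
Wed: in 09:42→09:45, out 15:21→15:15; 5 h 30 min
Total credited: 15 h 15 min.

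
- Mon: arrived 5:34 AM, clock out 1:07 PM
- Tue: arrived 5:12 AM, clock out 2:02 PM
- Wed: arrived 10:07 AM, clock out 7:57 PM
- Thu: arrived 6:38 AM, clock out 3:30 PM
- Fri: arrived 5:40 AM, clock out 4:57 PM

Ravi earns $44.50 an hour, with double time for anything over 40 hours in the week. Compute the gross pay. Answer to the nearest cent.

Mon: 5:34 AM–1:07 PM = 7 h 33 min
Tue: 5:12 AM–2:02 PM = 8 h 50 min
Wed: 10:07 AM–7:57 PM = 9 h 50 min
Thu: 6:38 AM–3:30 PM = 8 h 52 min
Fri: 5:40 AM–4:57 PM = 11 h 17 min
Total worked: 46 h 22 min = 2782 min.
Regular 40 h 0 min = 2400 min at $44.50/h; overtime 6 h 22 min = 382 min at $89.00/h.
Pay = (2400 × $44.50 + 382 × $89.00) ÷ 60 = $2346.63.

$2346.63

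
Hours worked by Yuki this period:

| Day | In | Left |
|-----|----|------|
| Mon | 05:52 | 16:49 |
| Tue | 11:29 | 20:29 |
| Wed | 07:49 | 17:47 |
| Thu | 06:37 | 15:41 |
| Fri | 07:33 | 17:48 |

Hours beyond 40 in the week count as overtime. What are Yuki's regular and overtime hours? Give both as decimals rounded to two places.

Regular 40.00 hours, overtime 9.23 hours

Mon: 05:52–16:49 = 10 h 57 min
Tue: 11:29–20:29 = 9 h 0 min
Wed: 07:49–17:47 = 9 h 58 min
Thu: 06:37–15:41 = 9 h 4 min
Fri: 07:33–17:48 = 10 h 15 min
Total worked: 49 h 14 min = 49.23 h.
Threshold 40 h → overtime 9 h 14 min, regular 40 h 0 min.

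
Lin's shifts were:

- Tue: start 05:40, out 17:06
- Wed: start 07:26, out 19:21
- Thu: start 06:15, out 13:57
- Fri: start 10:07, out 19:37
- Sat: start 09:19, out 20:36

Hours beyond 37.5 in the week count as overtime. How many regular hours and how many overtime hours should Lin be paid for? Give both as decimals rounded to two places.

Regular 37.50 hours, overtime 14.33 hours

Tue: 05:40–17:06 = 11 h 26 min
Wed: 07:26–19:21 = 11 h 55 min
Thu: 06:15–13:57 = 7 h 42 min
Fri: 10:07–19:37 = 9 h 30 min
Sat: 09:19–20:36 = 11 h 17 min
Total worked: 51 h 50 min = 51.83 h.
Threshold 37.5 h → overtime 14 h 20 min, regular 37 h 30 min.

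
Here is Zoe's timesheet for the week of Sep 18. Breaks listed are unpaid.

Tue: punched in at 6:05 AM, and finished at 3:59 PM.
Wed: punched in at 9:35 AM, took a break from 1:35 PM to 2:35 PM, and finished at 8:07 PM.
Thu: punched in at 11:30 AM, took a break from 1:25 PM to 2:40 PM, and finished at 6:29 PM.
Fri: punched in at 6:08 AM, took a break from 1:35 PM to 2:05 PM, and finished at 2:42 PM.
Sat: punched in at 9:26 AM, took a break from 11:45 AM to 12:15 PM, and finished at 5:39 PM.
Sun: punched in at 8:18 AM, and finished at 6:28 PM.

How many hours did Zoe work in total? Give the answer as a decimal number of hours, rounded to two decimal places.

51.12 hours

Tue: 6:05 AM–3:59 PM = 9 h 54 min
Wed: 9:35 AM–8:07 PM = 10 h 32 min; less 60 min break → 9 h 32 min
Thu: 11:30 AM–6:29 PM = 6 h 59 min; less 75 min break → 5 h 44 min
Fri: 6:08 AM–2:42 PM = 8 h 34 min; less 30 min break → 8 h 4 min
Sat: 9:26 AM–5:39 PM = 8 h 13 min; less 30 min break → 7 h 43 min
Sun: 8:18 AM–6:28 PM = 10 h 10 min
Total: 9 h 54 min + 9 h 32 min + 5 h 44 min + 8 h 4 min + 7 h 43 min + 10 h 10 min = 51 h 7 min.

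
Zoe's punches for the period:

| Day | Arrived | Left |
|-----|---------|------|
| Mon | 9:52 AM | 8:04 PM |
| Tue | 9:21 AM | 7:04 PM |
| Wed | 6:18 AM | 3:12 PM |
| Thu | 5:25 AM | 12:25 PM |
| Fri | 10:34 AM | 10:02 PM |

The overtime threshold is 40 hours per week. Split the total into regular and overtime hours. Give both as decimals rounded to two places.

Regular 40.00 hours, overtime 7.28 hours

Mon: 9:52 AM–8:04 PM = 10 h 12 min
Tue: 9:21 AM–7:04 PM = 9 h 43 min
Wed: 6:18 AM–3:12 PM = 8 h 54 min
Thu: 5:25 AM–12:25 PM = 7 h 0 min
Fri: 10:34 AM–10:02 PM = 11 h 28 min
Total worked: 47 h 17 min = 47.28 h.
Threshold 40 h → overtime 7 h 17 min, regular 40 h 0 min.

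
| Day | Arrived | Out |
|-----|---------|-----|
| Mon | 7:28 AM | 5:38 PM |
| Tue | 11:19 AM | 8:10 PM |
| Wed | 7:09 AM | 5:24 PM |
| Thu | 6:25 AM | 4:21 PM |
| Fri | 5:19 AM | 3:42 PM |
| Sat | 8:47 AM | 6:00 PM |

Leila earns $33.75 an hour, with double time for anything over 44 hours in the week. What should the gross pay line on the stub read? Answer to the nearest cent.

$2484.00

Mon: 7:28 AM–5:38 PM = 10 h 10 min
Tue: 11:19 AM–8:10 PM = 8 h 51 min
Wed: 7:09 AM–5:24 PM = 10 h 15 min
Thu: 6:25 AM–4:21 PM = 9 h 56 min
Fri: 5:19 AM–3:42 PM = 10 h 23 min
Sat: 8:47 AM–6:00 PM = 9 h 13 min
Total worked: 58 h 48 min = 3528 min.
Regular 44 h 0 min = 2640 min at $33.75/h; overtime 14 h 48 min = 888 min at $67.50/h.
Pay = (2640 × $33.75 + 888 × $67.50) ÷ 60 = $2484.00.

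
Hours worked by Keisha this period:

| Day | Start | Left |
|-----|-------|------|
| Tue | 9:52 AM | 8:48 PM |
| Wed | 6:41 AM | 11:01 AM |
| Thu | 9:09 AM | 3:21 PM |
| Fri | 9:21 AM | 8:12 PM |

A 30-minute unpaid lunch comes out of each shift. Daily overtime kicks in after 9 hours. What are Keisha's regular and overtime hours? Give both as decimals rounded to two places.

Tue: 9:52 AM–8:48 PM = 10 h 56 min; less 30 min break → 10 h 26 min
Wed: 6:41 AM–11:01 AM = 4 h 20 min; less 30 min break → 3 h 50 min
Thu: 9:09 AM–3:21 PM = 6 h 12 min; less 30 min break → 5 h 42 min
Fri: 9:21 AM–8:12 PM = 10 h 51 min; less 30 min break → 10 h 21 min
Tue reg 9 h 0 min / OT 1 h 26 min; Wed reg 3 h 50 min / OT 0 h 0 min; Thu reg 5 h 42 min / OT 0 h 0 min; Fri reg 9 h 0 min / OT 1 h 21 min.
Totals: regular 27 h 32 min, overtime 2 h 47 min.

Regular 27.53 hours, overtime 2.78 hours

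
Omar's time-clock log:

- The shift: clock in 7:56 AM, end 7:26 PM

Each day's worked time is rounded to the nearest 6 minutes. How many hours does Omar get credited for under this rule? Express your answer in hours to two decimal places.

11.50 hours

The shift: 7:56 AM–7:26 PM = 11 h 30 min → rounds to 11 h 30 min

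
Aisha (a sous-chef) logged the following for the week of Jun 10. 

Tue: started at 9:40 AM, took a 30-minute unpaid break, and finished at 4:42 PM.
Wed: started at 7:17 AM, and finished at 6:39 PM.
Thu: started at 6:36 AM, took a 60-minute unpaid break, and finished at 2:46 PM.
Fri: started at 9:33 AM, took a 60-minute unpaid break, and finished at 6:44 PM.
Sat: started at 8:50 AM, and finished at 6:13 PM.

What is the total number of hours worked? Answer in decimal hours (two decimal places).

Tue: 9:40 AM–4:42 PM = 7 h 2 min; less 30 min break → 6 h 32 min
Wed: 7:17 AM–6:39 PM = 11 h 22 min
Thu: 6:36 AM–2:46 PM = 8 h 10 min; less 60 min break → 7 h 10 min
Fri: 9:33 AM–6:44 PM = 9 h 11 min; less 60 min break → 8 h 11 min
Sat: 8:50 AM–6:13 PM = 9 h 23 min
Total: 6 h 32 min + 11 h 22 min + 7 h 10 min + 8 h 11 min + 9 h 23 min = 42 h 38 min.

42.63 hours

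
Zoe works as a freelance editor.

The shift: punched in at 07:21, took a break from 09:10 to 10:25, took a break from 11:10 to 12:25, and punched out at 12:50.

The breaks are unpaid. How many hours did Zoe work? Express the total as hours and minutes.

The shift: 07:21–12:50 = 5 h 29 min; less 150 min break → 2 h 59 min

2 h 59 min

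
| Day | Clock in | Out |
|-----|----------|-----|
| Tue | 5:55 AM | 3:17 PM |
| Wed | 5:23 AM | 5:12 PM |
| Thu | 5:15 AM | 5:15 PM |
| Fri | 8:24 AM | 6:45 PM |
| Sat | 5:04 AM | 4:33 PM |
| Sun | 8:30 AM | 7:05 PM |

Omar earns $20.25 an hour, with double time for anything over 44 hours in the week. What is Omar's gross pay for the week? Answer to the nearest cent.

$1765.80

Tue: 5:55 AM–3:17 PM = 9 h 22 min
Wed: 5:23 AM–5:12 PM = 11 h 49 min
Thu: 5:15 AM–5:15 PM = 12 h 0 min
Fri: 8:24 AM–6:45 PM = 10 h 21 min
Sat: 5:04 AM–4:33 PM = 11 h 29 min
Sun: 8:30 AM–7:05 PM = 10 h 35 min
Total worked: 65 h 36 min = 3936 min.
Regular 44 h 0 min = 2640 min at $20.25/h; overtime 21 h 36 min = 1296 min at $40.50/h.
Pay = (2640 × $20.25 + 1296 × $40.50) ÷ 60 = $1765.80.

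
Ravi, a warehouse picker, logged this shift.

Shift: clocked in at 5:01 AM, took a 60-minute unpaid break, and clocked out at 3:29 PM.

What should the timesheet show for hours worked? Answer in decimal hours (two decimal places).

Shift: 5:01 AM–3:29 PM = 10 h 28 min; less 60 min break → 9 h 28 min

9.47 hours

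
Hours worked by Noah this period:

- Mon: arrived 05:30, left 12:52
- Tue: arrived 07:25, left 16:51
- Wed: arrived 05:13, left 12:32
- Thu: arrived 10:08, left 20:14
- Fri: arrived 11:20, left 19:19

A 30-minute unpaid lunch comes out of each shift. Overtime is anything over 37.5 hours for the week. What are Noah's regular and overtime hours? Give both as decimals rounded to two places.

Regular 37.50 hours, overtime 2.20 hours

Mon: 05:30–12:52 = 7 h 22 min; less 30 min break → 6 h 52 min
Tue: 07:25–16:51 = 9 h 26 min; less 30 min break → 8 h 56 min
Wed: 05:13–12:32 = 7 h 19 min; less 30 min break → 6 h 49 min
Thu: 10:08–20:14 = 10 h 6 min; less 30 min break → 9 h 36 min
Fri: 11:20–19:19 = 7 h 59 min; less 30 min break → 7 h 29 min
Total worked: 39 h 42 min = 39.70 h.
Threshold 37.5 h → overtime 2 h 12 min, regular 37 h 30 min.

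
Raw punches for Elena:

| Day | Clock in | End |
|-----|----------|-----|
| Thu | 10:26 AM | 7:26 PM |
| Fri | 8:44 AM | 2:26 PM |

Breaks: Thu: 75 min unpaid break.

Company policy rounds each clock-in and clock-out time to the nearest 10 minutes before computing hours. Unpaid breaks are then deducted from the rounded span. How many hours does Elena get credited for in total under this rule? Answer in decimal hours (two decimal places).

Thu: in 10:26 AM→10:30 AM, out 7:26 PM→7:30 PM; 9 h 0 min − 75 min = 7 h 45 min
Fri: in 8:44 AM→8:40 AM, out 2:26 PM→2:30 PM; 5 h 50 min
Total credited: 13 h 35 min.

13.58 hours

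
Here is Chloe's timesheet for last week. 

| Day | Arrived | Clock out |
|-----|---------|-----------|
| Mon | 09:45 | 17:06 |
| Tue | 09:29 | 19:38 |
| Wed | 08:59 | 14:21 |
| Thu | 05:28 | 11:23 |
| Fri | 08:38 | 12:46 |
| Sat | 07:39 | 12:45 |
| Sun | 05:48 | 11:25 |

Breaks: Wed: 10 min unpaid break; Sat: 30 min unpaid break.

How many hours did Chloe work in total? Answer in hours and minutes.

42 h 58 min

Mon: 09:45–17:06 = 7 h 21 min
Tue: 09:29–19:38 = 10 h 9 min
Wed: 08:59–14:21 = 5 h 22 min; less 10 min break → 5 h 12 min
Thu: 05:28–11:23 = 5 h 55 min
Fri: 08:38–12:46 = 4 h 8 min
Sat: 07:39–12:45 = 5 h 6 min; less 30 min break → 4 h 36 min
Sun: 05:48–11:25 = 5 h 37 min
Total: 7 h 21 min + 10 h 9 min + 5 h 12 min + 5 h 55 min + 4 h 8 min + 4 h 36 min + 5 h 37 min = 42 h 58 min.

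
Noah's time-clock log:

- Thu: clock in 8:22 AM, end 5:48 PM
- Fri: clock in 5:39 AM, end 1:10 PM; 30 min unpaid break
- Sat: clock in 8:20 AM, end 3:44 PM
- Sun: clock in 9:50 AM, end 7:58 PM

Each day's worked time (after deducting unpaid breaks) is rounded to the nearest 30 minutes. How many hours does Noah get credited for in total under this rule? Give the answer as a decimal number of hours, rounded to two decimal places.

34.00 hours

Thu: 8:22 AM–5:48 PM = 9 h 26 min → rounds to 9 h 30 min
Fri: 5:39 AM–1:10 PM = 7 h 31 min − 30 min = 7 h 1 min → rounds to 7 h 0 min
Sat: 8:20 AM–3:44 PM = 7 h 24 min → rounds to 7 h 30 min
Sun: 9:50 AM–7:58 PM = 10 h 8 min → rounds to 10 h 0 min
Total credited: 34 h 0 min.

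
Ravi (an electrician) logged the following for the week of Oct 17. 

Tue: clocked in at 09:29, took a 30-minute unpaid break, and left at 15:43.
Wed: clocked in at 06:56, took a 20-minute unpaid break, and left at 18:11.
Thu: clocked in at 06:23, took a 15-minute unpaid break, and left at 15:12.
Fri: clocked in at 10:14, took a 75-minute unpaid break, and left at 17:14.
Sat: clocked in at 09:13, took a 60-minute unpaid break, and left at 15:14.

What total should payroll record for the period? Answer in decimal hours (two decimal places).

35.98 hours

Tue: 09:29–15:43 = 6 h 14 min; less 30 min break → 5 h 44 min
Wed: 06:56–18:11 = 11 h 15 min; less 20 min break → 10 h 55 min
Thu: 06:23–15:12 = 8 h 49 min; less 15 min break → 8 h 34 min
Fri: 10:14–17:14 = 7 h 0 min; less 75 min break → 5 h 45 min
Sat: 09:13–15:14 = 6 h 1 min; less 60 min break → 5 h 1 min
Total: 5 h 44 min + 10 h 55 min + 8 h 34 min + 5 h 45 min + 5 h 1 min = 35 h 59 min.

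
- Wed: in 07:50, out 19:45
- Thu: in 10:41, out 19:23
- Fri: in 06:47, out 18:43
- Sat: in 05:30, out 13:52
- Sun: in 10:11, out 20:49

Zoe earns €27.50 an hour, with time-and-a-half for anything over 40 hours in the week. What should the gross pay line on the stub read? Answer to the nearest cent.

€1576.44

Wed: 07:50–19:45 = 11 h 55 min
Thu: 10:41–19:23 = 8 h 42 min
Fri: 06:47–18:43 = 11 h 56 min
Sat: 05:30–13:52 = 8 h 22 min
Sun: 10:11–20:49 = 10 h 38 min
Total worked: 51 h 33 min = 3093 min.
Regular 40 h 0 min = 2400 min at €27.50/h; overtime 11 h 33 min = 693 min at €41.25/h.
Pay = (2400 × €27.50 + 693 × €41.25) ÷ 60 = €1576.44.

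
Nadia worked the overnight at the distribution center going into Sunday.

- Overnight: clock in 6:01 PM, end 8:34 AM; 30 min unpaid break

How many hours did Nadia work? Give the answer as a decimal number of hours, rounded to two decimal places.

14.05 hours

Overnight: 6:01 PM → midnight = 5 h 59 min; midnight → 8:34 AM = 8 h 34 min; span 14 h 33 min; less 30 min break → 14 h 3 min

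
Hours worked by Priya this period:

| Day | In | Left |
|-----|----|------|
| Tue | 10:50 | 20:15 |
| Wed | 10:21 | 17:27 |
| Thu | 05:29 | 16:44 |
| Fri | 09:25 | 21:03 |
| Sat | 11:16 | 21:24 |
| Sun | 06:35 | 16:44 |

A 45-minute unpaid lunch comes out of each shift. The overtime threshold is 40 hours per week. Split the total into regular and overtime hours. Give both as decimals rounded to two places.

Tue: 10:50–20:15 = 9 h 25 min; less 45 min break → 8 h 40 min
Wed: 10:21–17:27 = 7 h 6 min; less 45 min break → 6 h 21 min
Thu: 05:29–16:44 = 11 h 15 min; less 45 min break → 10 h 30 min
Fri: 09:25–21:03 = 11 h 38 min; less 45 min break → 10 h 53 min
Sat: 11:16–21:24 = 10 h 8 min; less 45 min break → 9 h 23 min
Sun: 06:35–16:44 = 10 h 9 min; less 45 min break → 9 h 24 min
Total worked: 55 h 11 min = 55.18 h.
Threshold 40 h → overtime 15 h 11 min, regular 40 h 0 min.

Regular 40.00 hours, overtime 15.18 hours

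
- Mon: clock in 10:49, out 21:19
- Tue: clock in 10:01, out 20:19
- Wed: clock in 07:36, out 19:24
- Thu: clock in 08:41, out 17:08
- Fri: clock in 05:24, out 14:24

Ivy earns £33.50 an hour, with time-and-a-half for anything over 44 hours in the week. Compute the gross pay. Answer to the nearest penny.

Mon: 10:49–21:19 = 10 h 30 min
Tue: 10:01–20:19 = 10 h 18 min
Wed: 07:36–19:24 = 11 h 48 min
Thu: 08:41–17:08 = 8 h 27 min
Fri: 05:24–14:24 = 9 h 0 min
Total worked: 50 h 3 min = 3003 min.
Regular 44 h 0 min = 2640 min at £33.50/h; overtime 6 h 3 min = 363 min at £50.25/h.
Pay = (2640 × £33.50 + 363 × £50.25) ÷ 60 = £1778.01.

£1778.01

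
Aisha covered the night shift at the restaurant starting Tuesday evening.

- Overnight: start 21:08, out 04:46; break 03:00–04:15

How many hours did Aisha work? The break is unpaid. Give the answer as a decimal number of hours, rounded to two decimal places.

6.38 hours

Overnight: 21:08 → midnight = 2 h 52 min; midnight → 04:46 = 4 h 46 min; span 7 h 38 min; less 75 min break → 6 h 23 min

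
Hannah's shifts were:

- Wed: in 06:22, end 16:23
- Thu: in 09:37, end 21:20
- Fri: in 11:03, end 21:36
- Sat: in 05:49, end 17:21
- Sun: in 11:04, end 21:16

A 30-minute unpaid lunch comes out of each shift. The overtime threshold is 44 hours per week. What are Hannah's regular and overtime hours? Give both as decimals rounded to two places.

Wed: 06:22–16:23 = 10 h 1 min; less 30 min break → 9 h 31 min
Thu: 09:37–21:20 = 11 h 43 min; less 30 min break → 11 h 13 min
Fri: 11:03–21:36 = 10 h 33 min; less 30 min break → 10 h 3 min
Sat: 05:49–17:21 = 11 h 32 min; less 30 min break → 11 h 2 min
Sun: 11:04–21:16 = 10 h 12 min; less 30 min break → 9 h 42 min
Total worked: 51 h 31 min = 51.52 h.
Threshold 44 h → overtime 7 h 31 min, regular 44 h 0 min.

Regular 44.00 hours, overtime 7.52 hours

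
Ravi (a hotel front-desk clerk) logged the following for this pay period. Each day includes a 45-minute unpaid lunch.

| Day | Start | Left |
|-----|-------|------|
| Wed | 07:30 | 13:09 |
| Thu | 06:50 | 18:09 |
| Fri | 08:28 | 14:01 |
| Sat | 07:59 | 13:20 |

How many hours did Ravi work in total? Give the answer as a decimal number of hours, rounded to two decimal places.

24.87 hours

Wed: 07:30–13:09 = 5 h 39 min; less 45 min break → 4 h 54 min
Thu: 06:50–18:09 = 11 h 19 min; less 45 min break → 10 h 34 min
Fri: 08:28–14:01 = 5 h 33 min; less 45 min break → 4 h 48 min
Sat: 07:59–13:20 = 5 h 21 min; less 45 min break → 4 h 36 min
Total: 4 h 54 min + 10 h 34 min + 4 h 48 min + 4 h 36 min = 24 h 52 min.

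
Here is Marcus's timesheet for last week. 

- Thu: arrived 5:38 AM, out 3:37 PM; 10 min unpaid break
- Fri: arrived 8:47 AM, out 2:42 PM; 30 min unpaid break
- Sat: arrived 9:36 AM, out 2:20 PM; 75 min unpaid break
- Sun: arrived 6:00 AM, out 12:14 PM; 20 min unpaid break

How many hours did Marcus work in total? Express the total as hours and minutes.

Thu: 5:38 AM–3:37 PM = 9 h 59 min; less 10 min break → 9 h 49 min
Fri: 8:47 AM–2:42 PM = 5 h 55 min; less 30 min break → 5 h 25 min
Sat: 9:36 AM–2:20 PM = 4 h 44 min; less 75 min break → 3 h 29 min
Sun: 6:00 AM–12:14 PM = 6 h 14 min; less 20 min break → 5 h 54 min
Total: 9 h 49 min + 5 h 25 min + 3 h 29 min + 5 h 54 min = 24 h 37 min.

24 h 37 min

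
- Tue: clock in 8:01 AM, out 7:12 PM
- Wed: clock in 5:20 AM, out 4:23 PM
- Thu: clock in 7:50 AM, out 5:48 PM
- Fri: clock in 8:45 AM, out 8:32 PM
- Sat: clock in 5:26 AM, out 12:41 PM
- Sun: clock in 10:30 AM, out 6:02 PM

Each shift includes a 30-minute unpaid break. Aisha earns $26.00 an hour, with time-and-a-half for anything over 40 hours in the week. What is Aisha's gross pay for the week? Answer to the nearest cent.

$1654.90

Tue: 8:01 AM–7:12 PM = 11 h 11 min; less 30 min break → 10 h 41 min
Wed: 5:20 AM–4:23 PM = 11 h 3 min; less 30 min break → 10 h 33 min
Thu: 7:50 AM–5:48 PM = 9 h 58 min; less 30 min break → 9 h 28 min
Fri: 8:45 AM–8:32 PM = 11 h 47 min; less 30 min break → 11 h 17 min
Sat: 5:26 AM–12:41 PM = 7 h 15 min; less 30 min break → 6 h 45 min
Sun: 10:30 AM–6:02 PM = 7 h 32 min; less 30 min break → 7 h 2 min
Total worked: 55 h 46 min = 3346 min.
Regular 40 h 0 min = 2400 min at $26.00/h; overtime 15 h 46 min = 946 min at $39.00/h.
Pay = (2400 × $26.00 + 946 × $39.00) ÷ 60 = $1654.90.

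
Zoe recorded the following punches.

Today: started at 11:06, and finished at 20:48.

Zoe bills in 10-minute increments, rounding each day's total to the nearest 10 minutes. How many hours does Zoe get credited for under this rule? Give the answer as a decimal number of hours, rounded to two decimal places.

Today: 11:06–20:48 = 9 h 42 min → rounds to 9 h 40 min

9.67 hours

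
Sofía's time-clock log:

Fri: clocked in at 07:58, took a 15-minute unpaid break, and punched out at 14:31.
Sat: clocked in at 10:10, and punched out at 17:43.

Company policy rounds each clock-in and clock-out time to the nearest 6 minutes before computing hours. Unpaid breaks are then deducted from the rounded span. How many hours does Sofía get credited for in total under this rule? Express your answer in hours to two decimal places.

13.75 hours

Fri: in 07:58→08:00, out 14:31→14:30; 6 h 30 min − 15 min = 6 h 15 min
Sat: in 10:10→10:12, out 17:43→17:42; 7 h 30 min
Total credited: 13 h 45 min.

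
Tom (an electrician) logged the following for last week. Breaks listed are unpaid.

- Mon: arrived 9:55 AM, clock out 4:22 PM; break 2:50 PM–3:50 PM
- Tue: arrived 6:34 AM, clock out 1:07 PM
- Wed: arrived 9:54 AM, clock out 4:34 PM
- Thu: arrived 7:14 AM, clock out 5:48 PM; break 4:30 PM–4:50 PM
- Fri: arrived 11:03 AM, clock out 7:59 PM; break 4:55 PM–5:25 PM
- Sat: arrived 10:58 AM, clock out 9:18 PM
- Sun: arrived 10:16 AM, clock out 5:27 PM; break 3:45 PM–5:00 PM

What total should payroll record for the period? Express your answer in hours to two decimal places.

Mon: 9:55 AM–4:22 PM = 6 h 27 min; less 60 min break → 5 h 27 min
Tue: 6:34 AM–1:07 PM = 6 h 33 min
Wed: 9:54 AM–4:34 PM = 6 h 40 min
Thu: 7:14 AM–5:48 PM = 10 h 34 min; less 20 min break → 10 h 14 min
Fri: 11:03 AM–7:59 PM = 8 h 56 min; less 30 min break → 8 h 26 min
Sat: 10:58 AM–9:18 PM = 10 h 20 min
Sun: 10:16 AM–5:27 PM = 7 h 11 min; less 75 min break → 5 h 56 min
Total: 5 h 27 min + 6 h 33 min + 6 h 40 min + 10 h 14 min + 8 h 26 min + 10 h 20 min + 5 h 56 min = 53 h 36 min.

53.60 hours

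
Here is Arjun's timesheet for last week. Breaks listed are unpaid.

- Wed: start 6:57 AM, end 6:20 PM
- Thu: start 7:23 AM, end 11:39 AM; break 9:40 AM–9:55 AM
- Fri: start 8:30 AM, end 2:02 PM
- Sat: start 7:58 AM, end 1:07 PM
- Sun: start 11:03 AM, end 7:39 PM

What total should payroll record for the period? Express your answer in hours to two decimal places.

34.68 hours

Wed: 6:57 AM–6:20 PM = 11 h 23 min
Thu: 7:23 AM–11:39 AM = 4 h 16 min; less 15 min break → 4 h 1 min
Fri: 8:30 AM–2:02 PM = 5 h 32 min
Sat: 7:58 AM–1:07 PM = 5 h 9 min
Sun: 11:03 AM–7:39 PM = 8 h 36 min
Total: 11 h 23 min + 4 h 1 min + 5 h 32 min + 5 h 9 min + 8 h 36 min = 34 h 41 min.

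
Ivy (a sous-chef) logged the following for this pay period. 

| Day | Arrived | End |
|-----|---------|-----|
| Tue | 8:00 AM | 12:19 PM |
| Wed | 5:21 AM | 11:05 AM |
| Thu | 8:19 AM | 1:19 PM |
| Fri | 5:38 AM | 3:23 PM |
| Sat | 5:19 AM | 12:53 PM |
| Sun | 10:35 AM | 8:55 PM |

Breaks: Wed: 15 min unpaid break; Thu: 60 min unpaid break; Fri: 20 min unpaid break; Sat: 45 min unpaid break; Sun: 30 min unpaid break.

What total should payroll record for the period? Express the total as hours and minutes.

39 h 52 min

Tue: 8:00 AM–12:19 PM = 4 h 19 min
Wed: 5:21 AM–11:05 AM = 5 h 44 min; less 15 min break → 5 h 29 min
Thu: 8:19 AM–1:19 PM = 5 h 0 min; less 60 min break → 4 h 0 min
Fri: 5:38 AM–3:23 PM = 9 h 45 min; less 20 min break → 9 h 25 min
Sat: 5:19 AM–12:53 PM = 7 h 34 min; less 45 min break → 6 h 49 min
Sun: 10:35 AM–8:55 PM = 10 h 20 min; less 30 min break → 9 h 50 min
Total: 4 h 19 min + 5 h 29 min + 4 h 0 min + 9 h 25 min + 6 h 49 min + 9 h 50 min = 39 h 52 min.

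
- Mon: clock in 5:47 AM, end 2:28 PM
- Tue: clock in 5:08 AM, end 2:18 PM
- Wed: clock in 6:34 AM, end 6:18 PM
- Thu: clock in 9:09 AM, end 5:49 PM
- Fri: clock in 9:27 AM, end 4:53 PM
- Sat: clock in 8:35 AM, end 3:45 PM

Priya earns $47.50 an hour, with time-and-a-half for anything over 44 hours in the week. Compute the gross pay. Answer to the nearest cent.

Mon: 5:47 AM–2:28 PM = 8 h 41 min
Tue: 5:08 AM–2:18 PM = 9 h 10 min
Wed: 6:34 AM–6:18 PM = 11 h 44 min
Thu: 9:09 AM–5:49 PM = 8 h 40 min
Fri: 9:27 AM–4:53 PM = 7 h 26 min
Sat: 8:35 AM–3:45 PM = 7 h 10 min
Total worked: 52 h 51 min = 3171 min.
Regular 44 h 0 min = 2640 min at $47.50/h; overtime 8 h 51 min = 531 min at $71.25/h.
Pay = (2640 × $47.50 + 531 × $71.25) ÷ 60 = $2720.56.

$2720.56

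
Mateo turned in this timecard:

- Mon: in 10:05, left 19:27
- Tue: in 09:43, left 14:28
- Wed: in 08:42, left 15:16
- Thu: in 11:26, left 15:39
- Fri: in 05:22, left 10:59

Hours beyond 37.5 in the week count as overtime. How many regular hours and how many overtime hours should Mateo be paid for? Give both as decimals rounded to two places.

Regular 30.52 hours, overtime 0.00 hours

Mon: 10:05–19:27 = 9 h 22 min
Tue: 09:43–14:28 = 4 h 45 min
Wed: 08:42–15:16 = 6 h 34 min
Thu: 11:26–15:39 = 4 h 13 min
Fri: 05:22–10:59 = 5 h 37 min
Total worked: 30 h 31 min = 30.52 h.
Threshold 37.5 h → overtime 0 h 0 min, regular 30 h 31 min.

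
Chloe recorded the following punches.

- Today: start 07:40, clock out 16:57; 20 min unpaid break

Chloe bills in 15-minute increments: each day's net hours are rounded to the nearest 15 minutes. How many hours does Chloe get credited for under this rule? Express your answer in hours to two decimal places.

9.00 hours

Today: 07:40–16:57 = 9 h 17 min − 20 min = 8 h 57 min → rounds to 9 h 0 min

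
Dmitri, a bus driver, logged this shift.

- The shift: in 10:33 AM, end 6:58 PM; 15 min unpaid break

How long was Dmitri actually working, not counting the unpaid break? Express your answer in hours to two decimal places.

8.17 hours

The shift: 10:33 AM–6:58 PM = 8 h 25 min; less 15 min break → 8 h 10 min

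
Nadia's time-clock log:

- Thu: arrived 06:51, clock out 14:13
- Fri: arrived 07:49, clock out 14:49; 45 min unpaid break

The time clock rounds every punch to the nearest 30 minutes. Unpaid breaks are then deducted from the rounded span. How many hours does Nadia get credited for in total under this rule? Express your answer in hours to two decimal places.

13.25 hours

Thu: in 06:51→07:00, out 14:13→14:00; 7 h 0 min
Fri: in 07:49→08:00, out 14:49→15:00; 7 h 0 min − 45 min = 6 h 15 min
Total credited: 13 h 15 min.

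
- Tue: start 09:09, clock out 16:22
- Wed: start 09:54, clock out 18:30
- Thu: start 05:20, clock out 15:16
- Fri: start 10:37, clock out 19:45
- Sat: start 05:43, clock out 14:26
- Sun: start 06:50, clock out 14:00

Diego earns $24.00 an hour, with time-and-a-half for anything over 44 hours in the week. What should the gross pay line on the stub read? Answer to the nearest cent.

Tue: 09:09–16:22 = 7 h 13 min
Wed: 09:54–18:30 = 8 h 36 min
Thu: 05:20–15:16 = 9 h 56 min
Fri: 10:37–19:45 = 9 h 8 min
Sat: 05:43–14:26 = 8 h 43 min
Sun: 06:50–14:00 = 7 h 10 min
Total worked: 50 h 46 min = 3046 min.
Regular 44 h 0 min = 2640 min at $24.00/h; overtime 6 h 46 min = 406 min at $36.00/h.
Pay = (2640 × $24.00 + 406 × $36.00) ÷ 60 = $1299.60.

$1299.60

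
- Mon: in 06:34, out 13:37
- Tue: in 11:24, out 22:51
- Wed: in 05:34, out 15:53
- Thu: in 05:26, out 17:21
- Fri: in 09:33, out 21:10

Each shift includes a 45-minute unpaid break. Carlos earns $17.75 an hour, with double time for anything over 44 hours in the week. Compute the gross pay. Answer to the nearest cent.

Mon: 06:34–13:37 = 7 h 3 min; less 45 min break → 6 h 18 min
Tue: 11:24–22:51 = 11 h 27 min; less 45 min break → 10 h 42 min
Wed: 05:34–15:53 = 10 h 19 min; less 45 min break → 9 h 34 min
Thu: 05:26–17:21 = 11 h 55 min; less 45 min break → 11 h 10 min
Fri: 09:33–21:10 = 11 h 37 min; less 45 min break → 10 h 52 min
Total worked: 48 h 36 min = 2916 min.
Regular 44 h 0 min = 2640 min at $17.75/h; overtime 4 h 36 min = 276 min at $35.50/h.
Pay = (2640 × $17.75 + 276 × $35.50) ÷ 60 = $944.30.

$944.30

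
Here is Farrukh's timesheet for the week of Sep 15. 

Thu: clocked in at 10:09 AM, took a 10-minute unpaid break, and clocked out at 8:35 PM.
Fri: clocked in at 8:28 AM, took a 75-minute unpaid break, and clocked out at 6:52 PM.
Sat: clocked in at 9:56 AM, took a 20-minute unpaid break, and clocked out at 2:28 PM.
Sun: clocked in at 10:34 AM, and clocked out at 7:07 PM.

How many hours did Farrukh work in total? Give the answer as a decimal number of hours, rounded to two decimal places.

32.17 hours

Thu: 10:09 AM–8:35 PM = 10 h 26 min; less 10 min break → 10 h 16 min
Fri: 8:28 AM–6:52 PM = 10 h 24 min; less 75 min break → 9 h 9 min
Sat: 9:56 AM–2:28 PM = 4 h 32 min; less 20 min break → 4 h 12 min
Sun: 10:34 AM–7:07 PM = 8 h 33 min
Total: 10 h 16 min + 9 h 9 min + 4 h 12 min + 8 h 33 min = 32 h 10 min.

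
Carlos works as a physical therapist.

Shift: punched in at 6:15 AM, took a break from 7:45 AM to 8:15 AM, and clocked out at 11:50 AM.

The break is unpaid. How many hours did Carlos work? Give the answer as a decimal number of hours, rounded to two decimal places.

Shift: 6:15 AM–11:50 AM = 5 h 35 min; less 30 min break → 5 h 5 min

5.08 hours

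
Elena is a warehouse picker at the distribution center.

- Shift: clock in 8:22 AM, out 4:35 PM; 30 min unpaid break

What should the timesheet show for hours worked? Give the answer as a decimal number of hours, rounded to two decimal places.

Shift: 8:22 AM–4:35 PM = 8 h 13 min; less 30 min break → 7 h 43 min

7.72 hours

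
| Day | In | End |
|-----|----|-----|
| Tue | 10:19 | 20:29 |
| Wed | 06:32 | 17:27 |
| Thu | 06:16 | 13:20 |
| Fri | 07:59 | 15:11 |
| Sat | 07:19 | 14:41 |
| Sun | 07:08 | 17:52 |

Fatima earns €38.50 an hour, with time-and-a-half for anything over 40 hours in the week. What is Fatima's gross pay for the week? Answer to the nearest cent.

€2316.74

Tue: 10:19–20:29 = 10 h 10 min
Wed: 06:32–17:27 = 10 h 55 min
Thu: 06:16–13:20 = 7 h 4 min
Fri: 07:59–15:11 = 7 h 12 min
Sat: 07:19–14:41 = 7 h 22 min
Sun: 07:08–17:52 = 10 h 44 min
Total worked: 53 h 27 min = 3207 min.
Regular 40 h 0 min = 2400 min at €38.50/h; overtime 13 h 27 min = 807 min at €57.75/h.
Pay = (2400 × €38.50 + 807 × €57.75) ÷ 60 = €2316.74.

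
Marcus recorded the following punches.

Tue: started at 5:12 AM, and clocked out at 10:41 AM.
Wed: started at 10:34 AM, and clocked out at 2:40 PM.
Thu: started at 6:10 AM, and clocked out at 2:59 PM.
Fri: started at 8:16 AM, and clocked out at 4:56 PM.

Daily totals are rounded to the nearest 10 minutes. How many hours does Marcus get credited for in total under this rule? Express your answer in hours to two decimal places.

Tue: 5:12 AM–10:41 AM = 5 h 29 min → rounds to 5 h 30 min
Wed: 10:34 AM–2:40 PM = 4 h 6 min → rounds to 4 h 10 min
Thu: 6:10 AM–2:59 PM = 8 h 49 min → rounds to 8 h 50 min
Fri: 8:16 AM–4:56 PM = 8 h 40 min → rounds to 8 h 40 min
Total credited: 27 h 10 min.

27.17 hours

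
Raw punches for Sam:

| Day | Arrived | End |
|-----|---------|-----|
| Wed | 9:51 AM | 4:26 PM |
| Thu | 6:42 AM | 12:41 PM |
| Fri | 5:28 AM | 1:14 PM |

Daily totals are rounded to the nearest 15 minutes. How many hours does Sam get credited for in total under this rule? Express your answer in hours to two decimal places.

20.25 hours

Wed: 9:51 AM–4:26 PM = 6 h 35 min → rounds to 6 h 30 min
Thu: 6:42 AM–12:41 PM = 5 h 59 min → rounds to 6 h 0 min
Fri: 5:28 AM–1:14 PM = 7 h 46 min → rounds to 7 h 45 min
Total credited: 20 h 15 min.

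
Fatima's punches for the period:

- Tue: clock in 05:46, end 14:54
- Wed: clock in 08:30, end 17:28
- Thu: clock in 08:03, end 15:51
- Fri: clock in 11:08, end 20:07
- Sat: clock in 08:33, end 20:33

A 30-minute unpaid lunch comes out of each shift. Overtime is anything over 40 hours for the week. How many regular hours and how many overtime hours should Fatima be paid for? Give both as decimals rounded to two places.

Tue: 05:46–14:54 = 9 h 8 min; less 30 min break → 8 h 38 min
Wed: 08:30–17:28 = 8 h 58 min; less 30 min break → 8 h 28 min
Thu: 08:03–15:51 = 7 h 48 min; less 30 min break → 7 h 18 min
Fri: 11:08–20:07 = 8 h 59 min; less 30 min break → 8 h 29 min
Sat: 08:33–20:33 = 12 h 0 min; less 30 min break → 11 h 30 min
Total worked: 44 h 23 min = 44.38 h.
Threshold 40 h → overtime 4 h 23 min, regular 40 h 0 min.

Regular 40.00 hours, overtime 4.38 hours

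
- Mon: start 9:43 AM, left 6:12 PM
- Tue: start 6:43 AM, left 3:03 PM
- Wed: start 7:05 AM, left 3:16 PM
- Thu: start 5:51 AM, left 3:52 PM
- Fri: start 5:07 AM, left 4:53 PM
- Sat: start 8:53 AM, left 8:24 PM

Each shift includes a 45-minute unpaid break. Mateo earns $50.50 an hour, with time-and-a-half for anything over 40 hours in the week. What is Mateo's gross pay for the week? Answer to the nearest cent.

$3065.35

Mon: 9:43 AM–6:12 PM = 8 h 29 min; less 45 min break → 7 h 44 min
Tue: 6:43 AM–3:03 PM = 8 h 20 min; less 45 min break → 7 h 35 min
Wed: 7:05 AM–3:16 PM = 8 h 11 min; less 45 min break → 7 h 26 min
Thu: 5:51 AM–3:52 PM = 10 h 1 min; less 45 min break → 9 h 16 min
Fri: 5:07 AM–4:53 PM = 11 h 46 min; less 45 min break → 11 h 1 min
Sat: 8:53 AM–8:24 PM = 11 h 31 min; less 45 min break → 10 h 46 min
Total worked: 53 h 48 min = 3228 min.
Regular 40 h 0 min = 2400 min at $50.50/h; overtime 13 h 48 min = 828 min at $75.75/h.
Pay = (2400 × $50.50 + 828 × $75.75) ÷ 60 = $3065.35.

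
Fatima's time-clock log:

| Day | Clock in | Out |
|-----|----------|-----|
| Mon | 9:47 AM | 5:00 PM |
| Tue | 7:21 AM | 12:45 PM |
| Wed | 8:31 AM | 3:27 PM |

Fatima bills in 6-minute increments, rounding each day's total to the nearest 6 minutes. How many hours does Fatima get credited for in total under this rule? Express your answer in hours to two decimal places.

19.50 hours

Mon: 9:47 AM–5:00 PM = 7 h 13 min → rounds to 7 h 12 min
Tue: 7:21 AM–12:45 PM = 5 h 24 min → rounds to 5 h 24 min
Wed: 8:31 AM–3:27 PM = 6 h 56 min → rounds to 6 h 54 min
Total credited: 19 h 30 min.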